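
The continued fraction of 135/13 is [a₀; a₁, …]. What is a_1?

135 = 10·13 + 5   →  a_0 = 10
13 = 2·5 + 3   →  a_1 = 2

2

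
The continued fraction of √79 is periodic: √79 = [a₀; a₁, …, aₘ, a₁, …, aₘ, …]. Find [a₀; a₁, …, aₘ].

[8; 1, 7, 1, 16]

a₀ = ⌊√79⌋ = 8.
With m₀=0, d₀=1 and mₖ₊₁ = dₖaₖ − mₖ, dₖ₊₁ = (n − mₖ₊₁²)/dₖ, aₖ₊₁ = ⌊(a₀+mₖ₊₁)/dₖ₊₁⌋:
  k=1: m=8, d=15, a=1
  k=2: m=7, d=2, a=7
  k=3: m=7, d=15, a=1
  k=4: m=8, d=1, a=16
d=1 and a=2a₀=16 at k=4, so the next step gives (m, d) = (8, 15) again — its k=1 value — and the period has length 4.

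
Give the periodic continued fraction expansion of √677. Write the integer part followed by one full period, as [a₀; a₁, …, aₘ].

[26; 52]

a₀ = ⌊√677⌋ = 26.
With m₀=0, d₀=1 and mₖ₊₁ = dₖaₖ − mₖ, dₖ₊₁ = (n − mₖ₊₁²)/dₖ, aₖ₊₁ = ⌊(a₀+mₖ₊₁)/dₖ₊₁⌋:
  k=1: m=26, d=1, a=52
d=1 and a=2a₀=52 at k=1, so the next step gives (m, d) = (26, 1) again — its k=1 value — and the period has length 1.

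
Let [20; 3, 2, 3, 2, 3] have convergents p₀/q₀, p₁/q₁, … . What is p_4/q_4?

1116/55

Using pₖ = aₖpₖ₋₁ + pₖ₋₂, qₖ = aₖqₖ₋₁ + qₖ₋₂ (with p₋₁=1, p₋₂=0, q₋₁=0, q₋₂=1):
  k=0: a=20, p=20, q=1
  k=1: a=3, p=61, q=3
  k=2: a=2, p=142, q=7
  k=3: a=3, p=487, q=24
  k=4: a=2, p=1116, q=55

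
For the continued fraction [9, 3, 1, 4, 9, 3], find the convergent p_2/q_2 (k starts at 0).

37/4

Using pₖ = aₖpₖ₋₁ + pₖ₋₂, qₖ = aₖqₖ₋₁ + qₖ₋₂ (with p₋₁=1, p₋₂=0, q₋₁=0, q₋₂=1):
  k=0: a=9, p=9, q=1
  k=1: a=3, p=28, q=3
  k=2: a=1, p=37, q=4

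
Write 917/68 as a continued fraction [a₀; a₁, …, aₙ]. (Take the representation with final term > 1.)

917 = 13·68 + 33
68 = 2·33 + 2
33 = 16·2 + 1
2 = 2·1 + 0  (stop)
So 917/68 = [13; 2, 16, 2].

[13; 2, 16, 2]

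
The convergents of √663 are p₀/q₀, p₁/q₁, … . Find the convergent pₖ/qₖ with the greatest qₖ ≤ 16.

103/4

√663 = [25; 1, 2, 1, 50, …] (period length 4).
Convergents:
  p_0/q_0 = 25/1
  p_1/q_1 = 26/1
  p_2/q_2 = 77/3
  p_3/q_3 = 103/4
  p_4/q_4 = 5227/203
q_3 = 4 ≤ 16 < 203 = q_4, so the answer is 103/4.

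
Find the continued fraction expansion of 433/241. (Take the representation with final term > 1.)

[1; 1, 3, 1, 11, 4]

433 = 1×241 + 192
241 = 1×192 + 49
192 = 3×49 + 45
49 = 1×45 + 4
45 = 11×4 + 1
4 = 4×1 + 0  (stop)
So 433/241 = [1; 1, 3, 1, 11, 4].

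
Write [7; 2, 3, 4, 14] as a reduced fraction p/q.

3174/427

Using pₖ = aₖpₖ₋₁ + pₖ₋₂ and qₖ = aₖqₖ₋₁ + qₖ₋₂:
  k=0: a=7, p=7, q=1
  k=1: a=2, p=15, q=2
  k=2: a=3, p=52, q=7
  k=3: a=4, p=223, q=30
  k=4: a=14, p=3174, q=427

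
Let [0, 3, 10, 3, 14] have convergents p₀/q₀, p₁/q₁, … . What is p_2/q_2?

10/31

Using pₖ = aₖpₖ₋₁ + pₖ₋₂, qₖ = aₖqₖ₋₁ + qₖ₋₂ (with p₋₁=1, p₋₂=0, q₋₁=0, q₋₂=1):
  k=0: a=0, p=0, q=1
  k=1: a=3, p=1, q=3
  k=2: a=10, p=10, q=31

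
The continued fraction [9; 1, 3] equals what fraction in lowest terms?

Fold from the inside: start with 3/1.
  1 + 1/3 = 4/3
  9 + 3/4 = 39/4

39/4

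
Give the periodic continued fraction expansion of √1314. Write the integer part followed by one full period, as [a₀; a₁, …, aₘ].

a₀ = ⌊√1314⌋ = 36.
With m₀=0, d₀=1 and mₖ₊₁ = dₖaₖ − mₖ, dₖ₊₁ = (n − mₖ₊₁²)/dₖ, aₖ₊₁ = ⌊(a₀+mₖ₊₁)/dₖ₊₁⌋:
  k=1: m=36, d=18, a=4
  k=2: m=36, d=1, a=72
d=1 and a=2a₀=72 at k=2, so the next step gives (m, d) = (36, 18) again — its k=1 value — and the period has length 2.

[36; 4, 72]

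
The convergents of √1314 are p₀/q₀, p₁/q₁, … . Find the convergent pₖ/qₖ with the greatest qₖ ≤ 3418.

42049/1160

√1314 = [36; 4, 72, …] (period length 2).
Convergents:
  p_0/q_0 = 36/1
  p_1/q_1 = 145/4
  p_2/q_2 = 10476/289
  p_3/q_3 = 42049/1160
  p_4/q_4 = 3038004/83809
q_3 = 1160 ≤ 3418 < 83809 = q_4, so the answer is 42049/1160.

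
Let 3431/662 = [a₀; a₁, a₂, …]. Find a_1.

3431 = 5·662 + 121   →  a_0 = 5
662 = 5·121 + 57   →  a_1 = 5

5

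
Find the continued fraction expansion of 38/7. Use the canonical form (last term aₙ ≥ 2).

38 = 5·7 + 3
7 = 2·3 + 1
3 = 3·1 + 0  (stop)
So 38/7 = [5; 2, 3].

[5; 2, 3]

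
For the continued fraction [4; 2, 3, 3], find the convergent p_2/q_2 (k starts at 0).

31/7

Using pₖ = aₖpₖ₋₁ + pₖ₋₂, qₖ = aₖqₖ₋₁ + qₖ₋₂ (with p₋₁=1, p₋₂=0, q₋₁=0, q₋₂=1):
  k=0: a=4, p=4, q=1
  k=1: a=2, p=9, q=2
  k=2: a=3, p=31, q=7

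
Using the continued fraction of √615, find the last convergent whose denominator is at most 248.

6051/244

√615 = [24; 1, 3, 1, 48, …] (period length 4).
Convergents:
  p_0/q_0 = 24/1
  p_1/q_1 = 25/1
  p_2/q_2 = 99/4
  p_3/q_3 = 124/5
  p_4/q_4 = 6051/244
  p_5/q_5 = 6175/249
q_4 = 244 ≤ 248 < 249 = q_5, so the answer is 6051/244.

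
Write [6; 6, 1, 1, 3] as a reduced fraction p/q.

Fold from the inside: start with 3/1.
  1 + 1/3 = 4/3
  1 + 3/4 = 7/4
  6 + 4/7 = 46/7
  6 + 7/46 = 283/46

283/46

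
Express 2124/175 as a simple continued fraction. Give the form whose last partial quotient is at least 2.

2124 = 12·175 + 24
175 = 7·24 + 7
24 = 3·7 + 3
7 = 2·3 + 1
3 = 3·1 + 0  (stop)
So 2124/175 = [12; 7, 3, 2, 3].

[12; 7, 3, 2, 3]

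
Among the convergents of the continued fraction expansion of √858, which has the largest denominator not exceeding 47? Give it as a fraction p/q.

√858 = [29; 3, 2, 3, 58, …] (period length 4).
Convergents:
  p_0/q_0 = 29/1
  p_1/q_1 = 88/3
  p_2/q_2 = 205/7
  p_3/q_3 = 703/24
  p_4/q_4 = 40979/1399
q_3 = 24 ≤ 47 < 1399 = q_4, so the answer is 703/24.

703/24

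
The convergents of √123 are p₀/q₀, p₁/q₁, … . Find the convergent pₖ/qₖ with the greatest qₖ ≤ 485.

2695/243

√123 = [11; 11, 22, …] (period length 2).
Convergents:
  p_0/q_0 = 11/1
  p_1/q_1 = 122/11
  p_2/q_2 = 2695/243
  p_3/q_3 = 29767/2684
q_2 = 243 ≤ 485 < 2684 = q_3, so the answer is 2695/243.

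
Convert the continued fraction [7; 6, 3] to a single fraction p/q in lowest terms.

136/19

Fold from the inside: start with 3/1.
  6 + 1/3 = 19/3
  7 + 3/19 = 136/19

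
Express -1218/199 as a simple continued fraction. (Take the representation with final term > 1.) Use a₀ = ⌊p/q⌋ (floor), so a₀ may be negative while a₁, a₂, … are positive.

-1218 = -7*199 + 175
199 = 1*175 + 24
175 = 7*24 + 7
24 = 3*7 + 3
7 = 2*3 + 1
3 = 3*1 + 0  (stop)
So -1218/199 = [-7; 1, 7, 3, 2, 3].

[-7; 1, 7, 3, 2, 3]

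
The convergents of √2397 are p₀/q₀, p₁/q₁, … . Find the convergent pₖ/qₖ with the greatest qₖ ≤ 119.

√2397 = [48; 1, 23, 2, 23, 1, 96, …] (period length 6).
Convergents:
  p_0/q_0 = 48/1
  p_1/q_1 = 49/1
  p_2/q_2 = 1175/24
  p_3/q_3 = 2399/49
  p_4/q_4 = 56352/1151
q_3 = 49 ≤ 119 < 1151 = q_4, so the answer is 2399/49.

2399/49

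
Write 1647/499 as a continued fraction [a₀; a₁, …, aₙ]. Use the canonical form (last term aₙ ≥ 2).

1647 = 3*499 + 150
499 = 3*150 + 49
150 = 3*49 + 3
49 = 16*3 + 1
3 = 3*1 + 0  (stop)
So 1647/499 = [3; 3, 3, 16, 3].

[3; 3, 3, 16, 3]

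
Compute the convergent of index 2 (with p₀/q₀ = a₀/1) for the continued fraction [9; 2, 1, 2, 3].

Using pₖ = aₖpₖ₋₁ + pₖ₋₂, qₖ = aₖqₖ₋₁ + qₖ₋₂ (with p₋₁=1, p₋₂=0, q₋₁=0, q₋₂=1):
  k=0: a=9, p=9, q=1
  k=1: a=2, p=19, q=2
  k=2: a=1, p=28, q=3

28/3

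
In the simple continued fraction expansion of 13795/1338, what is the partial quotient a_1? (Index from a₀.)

3

13795 = 10·1338 + 415   →  a_0 = 10
1338 = 3·415 + 93   →  a_1 = 3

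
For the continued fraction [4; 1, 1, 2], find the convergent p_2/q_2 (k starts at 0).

Using pₖ = aₖpₖ₋₁ + pₖ₋₂, qₖ = aₖqₖ₋₁ + qₖ₋₂ (with p₋₁=1, p₋₂=0, q₋₁=0, q₋₂=1):
  k=0: a=4, p=4, q=1
  k=1: a=1, p=5, q=1
  k=2: a=1, p=9, q=2

9/2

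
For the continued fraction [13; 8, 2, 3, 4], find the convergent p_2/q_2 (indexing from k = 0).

Using pₖ = aₖpₖ₋₁ + pₖ₋₂, qₖ = aₖqₖ₋₁ + qₖ₋₂ (with p₋₁=1, p₋₂=0, q₋₁=0, q₋₂=1):
  k=0: a=13, p=13, q=1
  k=1: a=8, p=105, q=8
  k=2: a=2, p=223, q=17

223/17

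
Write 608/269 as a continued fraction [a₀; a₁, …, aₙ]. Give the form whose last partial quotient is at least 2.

[2; 3, 1, 5, 2, 1, 3]

608 = 2*269 + 70
269 = 3*70 + 59
70 = 1*59 + 11
59 = 5*11 + 4
11 = 2*4 + 3
4 = 1*3 + 1
3 = 3*1 + 0  (stop)
So 608/269 = [2; 3, 1, 5, 2, 1, 3].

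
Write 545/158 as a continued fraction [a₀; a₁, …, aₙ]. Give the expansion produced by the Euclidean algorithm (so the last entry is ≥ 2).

545 = 3×158 + 71
158 = 2×71 + 16
71 = 4×16 + 7
16 = 2×7 + 2
7 = 3×2 + 1
2 = 2×1 + 0  (stop)
So 545/158 = [3; 2, 4, 2, 3, 2].

[3; 2, 4, 2, 3, 2]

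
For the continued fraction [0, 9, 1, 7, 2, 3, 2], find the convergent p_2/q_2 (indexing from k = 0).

Using pₖ = aₖpₖ₋₁ + pₖ₋₂, qₖ = aₖqₖ₋₁ + qₖ₋₂ (with p₋₁=1, p₋₂=0, q₋₁=0, q₋₂=1):
  k=0: a=0, p=0, q=1
  k=1: a=9, p=1, q=9
  k=2: a=1, p=1, q=10

1/10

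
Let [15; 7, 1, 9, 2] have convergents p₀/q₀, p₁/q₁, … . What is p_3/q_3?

1195/79

Using pₖ = aₖpₖ₋₁ + pₖ₋₂, qₖ = aₖqₖ₋₁ + qₖ₋₂ (with p₋₁=1, p₋₂=0, q₋₁=0, q₋₂=1):
  k=0: a=15, p=15, q=1
  k=1: a=7, p=106, q=7
  k=2: a=1, p=121, q=8
  k=3: a=9, p=1195, q=79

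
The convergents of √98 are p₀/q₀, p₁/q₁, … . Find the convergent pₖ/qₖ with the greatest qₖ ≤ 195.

1871/189

√98 = [9; 1, 8, 1, 18, …] (period length 4).
Convergents:
  p_0/q_0 = 9/1
  p_1/q_1 = 10/1
  p_2/q_2 = 89/9
  p_3/q_3 = 99/10
  p_4/q_4 = 1871/189
  p_5/q_5 = 1970/199
q_4 = 189 ≤ 195 < 199 = q_5, so the answer is 1871/189.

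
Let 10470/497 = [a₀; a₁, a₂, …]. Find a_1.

15

10470 = 21·497 + 33   →  a_0 = 21
497 = 15·33 + 2   →  a_1 = 15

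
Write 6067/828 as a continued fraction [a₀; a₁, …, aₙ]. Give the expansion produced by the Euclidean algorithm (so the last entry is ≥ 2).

[7; 3, 18, 15]

6067 = 7×828 + 271
828 = 3×271 + 15
271 = 18×15 + 1
15 = 15×1 + 0  (stop)
So 6067/828 = [7; 3, 18, 15].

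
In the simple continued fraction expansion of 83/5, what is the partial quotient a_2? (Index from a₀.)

83 = 16·5 + 3   →  a_0 = 16
5 = 1·3 + 2   →  a_1 = 1
3 = 1·2 + 1   →  a_2 = 1

1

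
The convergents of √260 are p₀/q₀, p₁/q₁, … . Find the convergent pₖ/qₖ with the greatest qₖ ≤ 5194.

33281/2064

√260 = [16; 8, 32, …] (period length 2).
Convergents:
  p_0/q_0 = 16/1
  p_1/q_1 = 129/8
  p_2/q_2 = 4144/257
  p_3/q_3 = 33281/2064
  p_4/q_4 = 1069136/66305
q_3 = 2064 ≤ 5194 < 66305 = q_4, so the answer is 33281/2064.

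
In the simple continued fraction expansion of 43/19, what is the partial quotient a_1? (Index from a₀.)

43 = 2·19 + 5   →  a_0 = 2
19 = 3·5 + 4   →  a_1 = 3

3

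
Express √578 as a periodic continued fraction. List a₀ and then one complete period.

[24; 24, 48]

a₀ = ⌊√578⌋ = 24.
With m₀=0, d₀=1 and mₖ₊₁ = dₖaₖ − mₖ, dₖ₊₁ = (n − mₖ₊₁²)/dₖ, aₖ₊₁ = ⌊(a₀+mₖ₊₁)/dₖ₊₁⌋:
  k=1: m=24, d=2, a=24
  k=2: m=24, d=1, a=48
d=1 and a=2a₀=48 at k=2, so the next step gives (m, d) = (24, 2) again — its k=1 value — and the period has length 2.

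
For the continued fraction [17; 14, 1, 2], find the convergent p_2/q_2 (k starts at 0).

Using pₖ = aₖpₖ₋₁ + pₖ₋₂, qₖ = aₖqₖ₋₁ + qₖ₋₂ (with p₋₁=1, p₋₂=0, q₋₁=0, q₋₂=1):
  k=0: a=17, p=17, q=1
  k=1: a=14, p=239, q=14
  k=2: a=1, p=256, q=15

256/15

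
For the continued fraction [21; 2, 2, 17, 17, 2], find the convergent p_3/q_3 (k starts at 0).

1862/87

Using pₖ = aₖpₖ₋₁ + pₖ₋₂, qₖ = aₖqₖ₋₁ + qₖ₋₂ (with p₋₁=1, p₋₂=0, q₋₁=0, q₋₂=1):
  k=0: a=21, p=21, q=1
  k=1: a=2, p=43, q=2
  k=2: a=2, p=107, q=5
  k=3: a=17, p=1862, q=87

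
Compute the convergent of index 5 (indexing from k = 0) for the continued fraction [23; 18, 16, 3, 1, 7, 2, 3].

Using pₖ = aₖpₖ₋₁ + pₖ₋₂, qₖ = aₖqₖ₋₁ + qₖ₋₂ (with p₋₁=1, p₋₂=0, q₋₁=0, q₋₂=1):
  k=0: a=23, p=23, q=1
  k=1: a=18, p=415, q=18
  k=2: a=16, p=6663, q=289
  k=3: a=3, p=20404, q=885
  k=4: a=1, p=27067, q=1174
  k=5: a=7, p=209873, q=9103

209873/9103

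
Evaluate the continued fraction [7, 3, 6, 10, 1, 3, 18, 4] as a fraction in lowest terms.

448949/61365

Using pₖ = aₖpₖ₋₁ + pₖ₋₂ and qₖ = aₖqₖ₋₁ + qₖ₋₂:
  k=0: a=7, p=7, q=1
  k=1: a=3, p=22, q=3
  k=2: a=6, p=139, q=19
  k=3: a=10, p=1412, q=193
  k=4: a=1, p=1551, q=212
  k=5: a=3, p=6065, q=829
  k=6: a=18, p=110721, q=15134
  k=7: a=4, p=448949, q=61365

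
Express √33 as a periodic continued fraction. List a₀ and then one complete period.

a₀ = ⌊√33⌋ = 5.
With m₀=0, d₀=1 and mₖ₊₁ = dₖaₖ − mₖ, dₖ₊₁ = (n − mₖ₊₁²)/dₖ, aₖ₊₁ = ⌊(a₀+mₖ₊₁)/dₖ₊₁⌋:
  k=1: m=5, d=8, a=1
  k=2: m=3, d=3, a=2
  k=3: m=3, d=8, a=1
  k=4: m=5, d=1, a=10
d=1 and a=2a₀=10 at k=4, so the next step gives (m, d) = (5, 8) again — its k=1 value — and the period has length 4.

[5; 1, 2, 1, 10]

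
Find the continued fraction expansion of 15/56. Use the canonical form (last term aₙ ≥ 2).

[0; 3, 1, 2, 1, 3]

15 = 0×56 + 15
56 = 3×15 + 11
15 = 1×11 + 4
11 = 2×4 + 3
4 = 1×3 + 1
3 = 3×1 + 0  (stop)
So 15/56 = [0; 3, 1, 2, 1, 3].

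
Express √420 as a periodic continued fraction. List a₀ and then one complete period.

[20; 2, 40]

a₀ = ⌊√420⌋ = 20.
With m₀=0, d₀=1 and mₖ₊₁ = dₖaₖ − mₖ, dₖ₊₁ = (n − mₖ₊₁²)/dₖ, aₖ₊₁ = ⌊(a₀+mₖ₊₁)/dₖ₊₁⌋:
  k=1: m=20, d=20, a=2
  k=2: m=20, d=1, a=40
d=1 and a=2a₀=40 at k=2, so the next step gives (m, d) = (20, 20) again — its k=1 value — and the period has length 2.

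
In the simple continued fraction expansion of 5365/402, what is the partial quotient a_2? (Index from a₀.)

1

5365 = 13·402 + 139   →  a_0 = 13
402 = 2·139 + 124   →  a_1 = 2
139 = 1·124 + 15   →  a_2 = 1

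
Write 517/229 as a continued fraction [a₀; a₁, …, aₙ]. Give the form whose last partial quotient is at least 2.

[2; 3, 1, 7, 2, 3]

517 = 2·229 + 59
229 = 3·59 + 52
59 = 1·52 + 7
52 = 7·7 + 3
7 = 2·3 + 1
3 = 3·1 + 0  (stop)
So 517/229 = [2; 3, 1, 7, 2, 3].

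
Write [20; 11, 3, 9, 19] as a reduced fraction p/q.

Using pₖ = aₖpₖ₋₁ + pₖ₋₂ and qₖ = aₖqₖ₋₁ + qₖ₋₂:
  k=0: a=20, p=20, q=1
  k=1: a=11, p=221, q=11
  k=2: a=3, p=683, q=34
  k=3: a=9, p=6368, q=317
  k=4: a=19, p=121675, q=6057

121675/6057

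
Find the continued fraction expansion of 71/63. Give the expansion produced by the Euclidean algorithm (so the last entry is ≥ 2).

71 = 1·63 + 8
63 = 7·8 + 7
8 = 1·7 + 1
7 = 7·1 + 0  (stop)
So 71/63 = [1; 7, 1, 7].

[1; 7, 1, 7]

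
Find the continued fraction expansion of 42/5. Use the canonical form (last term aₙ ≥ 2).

[8; 2, 2]

42 = 8×5 + 2
5 = 2×2 + 1
2 = 2×1 + 0  (stop)
So 42/5 = [8; 2, 2].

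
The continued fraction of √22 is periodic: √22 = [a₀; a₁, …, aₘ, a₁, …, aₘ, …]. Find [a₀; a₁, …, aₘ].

a₀ = ⌊√22⌋ = 4.
With m₀=0, d₀=1 and mₖ₊₁ = dₖaₖ − mₖ, dₖ₊₁ = (n − mₖ₊₁²)/dₖ, aₖ₊₁ = ⌊(a₀+mₖ₊₁)/dₖ₊₁⌋:
  k=1: m=4, d=6, a=1
  k=2: m=2, d=3, a=2
  k=3: m=4, d=2, a=4
  k=4: m=4, d=3, a=2
  k=5: m=2, d=6, a=1
  k=6: m=4, d=1, a=8
d=1 and a=2a₀=8 at k=6, so the next step gives (m, d) = (4, 6) again — its k=1 value — and the period has length 6.

[4; 1, 2, 4, 2, 1, 8]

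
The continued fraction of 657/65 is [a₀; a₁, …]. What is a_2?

3

657 = 10·65 + 7   →  a_0 = 10
65 = 9·7 + 2   →  a_1 = 9
7 = 3·2 + 1   →  a_2 = 3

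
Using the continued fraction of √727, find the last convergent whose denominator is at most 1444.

38557/1430

√727 = [26; 1, 25, 1, 52, …] (period length 4).
Convergents:
  p_0/q_0 = 26/1
  p_1/q_1 = 27/1
  p_2/q_2 = 701/26
  p_3/q_3 = 728/27
  p_4/q_4 = 38557/1430
  p_5/q_5 = 39285/1457
q_4 = 1430 ≤ 1444 < 1457 = q_5, so the answer is 38557/1430.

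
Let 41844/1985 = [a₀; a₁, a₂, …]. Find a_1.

12

41844 = 21·1985 + 159   →  a_0 = 21
1985 = 12·159 + 77   →  a_1 = 12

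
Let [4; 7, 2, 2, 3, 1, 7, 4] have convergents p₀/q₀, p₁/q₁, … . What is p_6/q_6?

Using pₖ = aₖpₖ₋₁ + pₖ₋₂, qₖ = aₖqₖ₋₁ + qₖ₋₂ (with p₋₁=1, p₋₂=0, q₋₁=0, q₋₂=1):
  k=0: a=4, p=4, q=1
  k=1: a=7, p=29, q=7
  k=2: a=2, p=62, q=15
  k=3: a=2, p=153, q=37
  k=4: a=3, p=521, q=126
  k=5: a=1, p=674, q=163
  k=6: a=7, p=5239, q=1267

5239/1267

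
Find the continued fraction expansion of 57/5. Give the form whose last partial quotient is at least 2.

57 = 11×5 + 2
5 = 2×2 + 1
2 = 2×1 + 0  (stop)
So 57/5 = [11; 2, 2].

[11; 2, 2]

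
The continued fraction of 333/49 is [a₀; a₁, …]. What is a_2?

3

333 = 6·49 + 39   →  a_0 = 6
49 = 1·39 + 10   →  a_1 = 1
39 = 3·10 + 9   →  a_2 = 3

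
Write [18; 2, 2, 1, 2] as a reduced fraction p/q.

Fold from the inside: start with 2/1.
  1 + 1/2 = 3/2
  2 + 2/3 = 8/3
  2 + 3/8 = 19/8
  18 + 8/19 = 350/19

350/19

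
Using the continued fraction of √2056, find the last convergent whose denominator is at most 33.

√2056 = [45; 2, 1, 10, 1, 2, 90, …] (period length 6).
Convergents:
  p_0/q_0 = 45/1
  p_1/q_1 = 91/2
  p_2/q_2 = 136/3
  p_3/q_3 = 1451/32
  p_4/q_4 = 1587/35
q_3 = 32 ≤ 33 < 35 = q_4, so the answer is 1451/32.

1451/32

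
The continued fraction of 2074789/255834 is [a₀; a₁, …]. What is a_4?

17

2074789 = 8·255834 + 28117   →  a_0 = 8
255834 = 9·28117 + 2781   →  a_1 = 9
28117 = 10·2781 + 307   →  a_2 = 10
2781 = 9·307 + 18   →  a_3 = 9
307 = 17·18 + 1   →  a_4 = 17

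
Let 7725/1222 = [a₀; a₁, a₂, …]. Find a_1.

3

7725 = 6·1222 + 393   →  a_0 = 6
1222 = 3·393 + 43   →  a_1 = 3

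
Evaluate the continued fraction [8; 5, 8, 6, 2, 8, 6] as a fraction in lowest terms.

Using pₖ = aₖpₖ₋₁ + pₖ₋₂ and qₖ = aₖqₖ₋₁ + qₖ₋₂:
  k=0: a=8, p=8, q=1
  k=1: a=5, p=41, q=5
  k=2: a=8, p=336, q=41
  k=3: a=6, p=2057, q=251
  k=4: a=2, p=4450, q=543
  k=5: a=8, p=37657, q=4595
  k=6: a=6, p=230392, q=28113

230392/28113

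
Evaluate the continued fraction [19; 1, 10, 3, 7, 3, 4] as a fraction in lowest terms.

67162/3373

Using pₖ = aₖpₖ₋₁ + pₖ₋₂ and qₖ = aₖqₖ₋₁ + qₖ₋₂:
  k=0: a=19, p=19, q=1
  k=1: a=1, p=20, q=1
  k=2: a=10, p=219, q=11
  k=3: a=3, p=677, q=34
  k=4: a=7, p=4958, q=249
  k=5: a=3, p=15551, q=781
  k=6: a=4, p=67162, q=3373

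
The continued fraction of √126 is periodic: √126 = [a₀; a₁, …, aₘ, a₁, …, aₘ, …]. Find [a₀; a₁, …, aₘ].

a₀ = ⌊√126⌋ = 11.
With m₀=0, d₀=1 and mₖ₊₁ = dₖaₖ − mₖ, dₖ₊₁ = (n − mₖ₊₁²)/dₖ, aₖ₊₁ = ⌊(a₀+mₖ₊₁)/dₖ₊₁⌋:
  k=1: m=11, d=5, a=4
  k=2: m=9, d=9, a=2
  k=3: m=9, d=5, a=4
  k=4: m=11, d=1, a=22
d=1 and a=2a₀=22 at k=4, so the next step gives (m, d) = (11, 5) again — its k=1 value — and the period has length 4.

[11; 4, 2, 4, 22]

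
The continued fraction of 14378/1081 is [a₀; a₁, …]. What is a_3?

15

14378 = 13·1081 + 325   →  a_0 = 13
1081 = 3·325 + 106   →  a_1 = 3
325 = 3·106 + 7   →  a_2 = 3
106 = 15·7 + 1   →  a_3 = 15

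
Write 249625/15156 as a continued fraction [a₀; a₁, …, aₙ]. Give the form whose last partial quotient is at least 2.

[16; 2, 7, 1, 15, 3, 18]

249625 = 16·15156 + 7129
15156 = 2·7129 + 898
7129 = 7·898 + 843
898 = 1·843 + 55
843 = 15·55 + 18
55 = 3·18 + 1
18 = 18·1 + 0  (stop)
So 249625/15156 = [16; 2, 7, 1, 15, 3, 18].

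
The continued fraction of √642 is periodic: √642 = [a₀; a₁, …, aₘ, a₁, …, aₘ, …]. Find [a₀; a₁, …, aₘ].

a₀ = ⌊√642⌋ = 25.

[25; 2, 1, 24, 1, 2, 50]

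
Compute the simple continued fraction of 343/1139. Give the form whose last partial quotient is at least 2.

343 = 0·1139 + 343
1139 = 3·343 + 110
343 = 3·110 + 13
110 = 8·13 + 6
13 = 2·6 + 1
6 = 6·1 + 0  (stop)
So 343/1139 = [0; 3, 3, 8, 2, 6].

[0; 3, 3, 8, 2, 6]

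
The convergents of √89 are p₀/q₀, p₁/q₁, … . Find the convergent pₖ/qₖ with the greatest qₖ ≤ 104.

√89 = [9; 2, 3, 3, 2, 18, …] (period length 5).
Convergents:
  p_0/q_0 = 9/1
  p_1/q_1 = 19/2
  p_2/q_2 = 66/7
  p_3/q_3 = 217/23
  p_4/q_4 = 500/53
  p_5/q_5 = 9217/977
q_4 = 53 ≤ 104 < 977 = q_5, so the answer is 500/53.

500/53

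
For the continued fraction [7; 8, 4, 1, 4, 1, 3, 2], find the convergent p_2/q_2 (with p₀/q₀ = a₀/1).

Using pₖ = aₖpₖ₋₁ + pₖ₋₂, qₖ = aₖqₖ₋₁ + qₖ₋₂ (with p₋₁=1, p₋₂=0, q₋₁=0, q₋₂=1):
  k=0: a=7, p=7, q=1
  k=1: a=8, p=57, q=8
  k=2: a=4, p=235, q=33

235/33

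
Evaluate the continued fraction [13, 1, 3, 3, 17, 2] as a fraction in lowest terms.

Fold from the inside: start with 2/1.
  17 + 1/2 = 35/2
  3 + 2/35 = 107/35
  3 + 35/107 = 356/107
  1 + 107/356 = 463/356
  13 + 356/463 = 6375/463

6375/463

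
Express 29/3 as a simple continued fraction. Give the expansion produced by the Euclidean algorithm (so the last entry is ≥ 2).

29 = 9×3 + 2
3 = 1×2 + 1
2 = 2×1 + 0  (stop)
So 29/3 = [9; 1, 2].

[9; 1, 2]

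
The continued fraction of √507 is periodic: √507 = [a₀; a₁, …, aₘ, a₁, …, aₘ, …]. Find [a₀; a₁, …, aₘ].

[22; 1, 1, 14, 1, 1, 44]

a₀ = ⌊√507⌋ = 22.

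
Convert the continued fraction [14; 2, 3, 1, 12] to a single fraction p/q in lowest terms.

1661/115

Fold from the inside: start with 12/1.
  1 + 1/12 = 13/12
  3 + 12/13 = 51/13
  2 + 13/51 = 115/51
  14 + 51/115 = 1661/115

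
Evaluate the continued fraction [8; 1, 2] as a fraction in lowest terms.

26/3

Using pₖ = aₖpₖ₋₁ + pₖ₋₂ and qₖ = aₖqₖ₋₁ + qₖ₋₂:
  k=0: a=8, p=8, q=1
  k=1: a=1, p=9, q=1
  k=2: a=2, p=26, q=3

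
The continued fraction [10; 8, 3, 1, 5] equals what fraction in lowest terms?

Fold from the inside: start with 5/1.
  1 + 1/5 = 6/5
  3 + 5/6 = 23/6
  8 + 6/23 = 190/23
  10 + 23/190 = 1923/190

1923/190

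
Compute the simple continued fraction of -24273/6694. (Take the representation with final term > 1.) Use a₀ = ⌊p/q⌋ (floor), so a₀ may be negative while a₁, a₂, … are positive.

[-4; 2, 1, 2, 14, 19, 3]

-24273 = -4×6694 + 2503
6694 = 2×2503 + 1688
2503 = 1×1688 + 815
1688 = 2×815 + 58
815 = 14×58 + 3
58 = 19×3 + 1
3 = 3×1 + 0  (stop)
So -24273/6694 = [-4; 2, 1, 2, 14, 19, 3].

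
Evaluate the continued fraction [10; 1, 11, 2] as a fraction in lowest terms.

Fold from the inside: start with 2/1.
  11 + 1/2 = 23/2
  1 + 2/23 = 25/23
  10 + 23/25 = 273/25

273/25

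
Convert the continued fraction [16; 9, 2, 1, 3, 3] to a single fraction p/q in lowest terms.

Fold from the inside: start with 3/1.
  3 + 1/3 = 10/3
  1 + 3/10 = 13/10
  2 + 10/13 = 36/13
  9 + 13/36 = 337/36
  16 + 36/337 = 5428/337

5428/337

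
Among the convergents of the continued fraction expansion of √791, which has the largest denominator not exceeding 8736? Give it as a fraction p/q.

101249/3600

√791 = [28; 8, 56, …] (period length 2).
Convergents:
  p_0/q_0 = 28/1
  p_1/q_1 = 225/8
  p_2/q_2 = 12628/449
  p_3/q_3 = 101249/3600
  p_4/q_4 = 5682572/202049
q_3 = 3600 ≤ 8736 < 202049 = q_4, so the answer is 101249/3600.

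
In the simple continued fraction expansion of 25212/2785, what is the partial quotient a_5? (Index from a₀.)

25212 = 9·2785 + 147   →  a_0 = 9
2785 = 18·147 + 139   →  a_1 = 18
147 = 1·139 + 8   →  a_2 = 1
139 = 17·8 + 3   →  a_3 = 17
8 = 2·3 + 2   →  a_4 = 2
3 = 1·2 + 1   →  a_5 = 1

1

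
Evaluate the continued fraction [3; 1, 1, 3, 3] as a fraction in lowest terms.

Using pₖ = aₖpₖ₋₁ + pₖ₋₂ and qₖ = aₖqₖ₋₁ + qₖ₋₂:
  k=0: a=3, p=3, q=1
  k=1: a=1, p=4, q=1
  k=2: a=1, p=7, q=2
  k=3: a=3, p=25, q=7
  k=4: a=3, p=82, q=23

82/23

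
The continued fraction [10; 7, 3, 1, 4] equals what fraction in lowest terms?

1399/138

Using pₖ = aₖpₖ₋₁ + pₖ₋₂ and qₖ = aₖqₖ₋₁ + qₖ₋₂:
  k=0: a=10, p=10, q=1
  k=1: a=7, p=71, q=7
  k=2: a=3, p=223, q=22
  k=3: a=1, p=294, q=29
  k=4: a=4, p=1399, q=138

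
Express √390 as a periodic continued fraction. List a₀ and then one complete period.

a₀ = ⌊√390⌋ = 19.
With m₀=0, d₀=1 and mₖ₊₁ = dₖaₖ − mₖ, dₖ₊₁ = (n − mₖ₊₁²)/dₖ, aₖ₊₁ = ⌊(a₀+mₖ₊₁)/dₖ₊₁⌋:
  k=1: m=19, d=29, a=1
  k=2: m=10, d=10, a=2
  k=3: m=10, d=29, a=1
  k=4: m=19, d=1, a=38
d=1 and a=2a₀=38 at k=4, so the next step gives (m, d) = (19, 29) again — its k=1 value — and the period has length 4.

[19; 1, 2, 1, 38]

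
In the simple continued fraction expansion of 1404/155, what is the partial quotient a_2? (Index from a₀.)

4

1404 = 9·155 + 9   →  a_0 = 9
155 = 17·9 + 2   →  a_1 = 17
9 = 4·2 + 1   →  a_2 = 4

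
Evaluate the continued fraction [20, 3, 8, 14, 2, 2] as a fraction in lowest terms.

Fold from the inside: start with 2/1.
  2 + 1/2 = 5/2
  14 + 2/5 = 72/5
  8 + 5/72 = 581/72
  3 + 72/581 = 1815/581
  20 + 581/1815 = 36881/1815

36881/1815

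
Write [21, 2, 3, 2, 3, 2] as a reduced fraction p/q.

Fold from the inside: start with 2/1.
  3 + 1/2 = 7/2
  2 + 2/7 = 16/7
  3 + 7/16 = 55/16
  2 + 16/55 = 126/55
  21 + 55/126 = 2701/126

2701/126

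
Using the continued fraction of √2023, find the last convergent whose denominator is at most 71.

2024/45

√2023 = [44; 1, 43, 1, 88, …] (period length 4).
Convergents:
  p_0/q_0 = 44/1
  p_1/q_1 = 45/1
  p_2/q_2 = 1979/44
  p_3/q_3 = 2024/45
  p_4/q_4 = 180091/4004
q_3 = 45 ≤ 71 < 4004 = q_4, so the answer is 2024/45.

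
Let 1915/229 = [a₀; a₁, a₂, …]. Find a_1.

2

1915 = 8·229 + 83   →  a_0 = 8
229 = 2·83 + 63   →  a_1 = 2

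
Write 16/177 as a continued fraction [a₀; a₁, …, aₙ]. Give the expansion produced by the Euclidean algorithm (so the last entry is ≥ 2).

[0; 11, 16]

16 = 0·177 + 16
177 = 11·16 + 1
16 = 16·1 + 0  (stop)
So 16/177 = [0; 11, 16].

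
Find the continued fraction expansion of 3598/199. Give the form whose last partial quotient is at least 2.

3598 = 18·199 + 16
199 = 12·16 + 7
16 = 2·7 + 2
7 = 3·2 + 1
2 = 2·1 + 0  (stop)
So 3598/199 = [18; 12, 2, 3, 2].

[18; 12, 2, 3, 2]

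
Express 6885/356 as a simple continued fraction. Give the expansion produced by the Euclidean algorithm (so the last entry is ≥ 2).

[19; 2, 1, 16, 3, 2]

6885 = 19×356 + 121
356 = 2×121 + 114
121 = 1×114 + 7
114 = 16×7 + 2
7 = 3×2 + 1
2 = 2×1 + 0  (stop)
So 6885/356 = [19; 2, 1, 16, 3, 2].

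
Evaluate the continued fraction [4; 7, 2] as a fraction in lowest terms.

Fold from the inside: start with 2/1.
  7 + 1/2 = 15/2
  4 + 2/15 = 62/15

62/15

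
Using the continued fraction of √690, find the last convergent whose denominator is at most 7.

√690 = [26; 3, 1, 2, 1, 3, 52, …] (period length 6).
Convergents:
  p_0/q_0 = 26/1
  p_1/q_1 = 79/3
  p_2/q_2 = 105/4
  p_3/q_3 = 289/11
q_2 = 4 ≤ 7 < 11 = q_3, so the answer is 105/4.

105/4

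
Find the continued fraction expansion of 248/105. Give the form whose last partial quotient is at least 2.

[2; 2, 1, 3, 4, 2]

248 = 2*105 + 38
105 = 2*38 + 29
38 = 1*29 + 9
29 = 3*9 + 2
9 = 4*2 + 1
2 = 2*1 + 0  (stop)
So 248/105 = [2; 2, 1, 3, 4, 2].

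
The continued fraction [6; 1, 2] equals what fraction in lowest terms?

Fold from the inside: start with 2/1.
  1 + 1/2 = 3/2
  6 + 2/3 = 20/3

20/3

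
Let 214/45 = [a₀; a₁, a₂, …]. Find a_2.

214 = 4·45 + 34   →  a_0 = 4
45 = 1·34 + 11   →  a_1 = 1
34 = 3·11 + 1   →  a_2 = 3

3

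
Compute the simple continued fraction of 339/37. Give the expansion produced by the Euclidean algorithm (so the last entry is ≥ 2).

339 = 9×37 + 6
37 = 6×6 + 1
6 = 6×1 + 0  (stop)
So 339/37 = [9; 6, 6].

[9; 6, 6]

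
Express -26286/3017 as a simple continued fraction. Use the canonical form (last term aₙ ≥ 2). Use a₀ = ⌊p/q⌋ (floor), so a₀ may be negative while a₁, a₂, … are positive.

[-9; 3, 2, 11, 1, 7, 1, 3]

-26286 = -9×3017 + 867
3017 = 3×867 + 416
867 = 2×416 + 35
416 = 11×35 + 31
35 = 1×31 + 4
31 = 7×4 + 3
4 = 1×3 + 1
3 = 3×1 + 0  (stop)
So -26286/3017 = [-9; 3, 2, 11, 1, 7, 1, 3].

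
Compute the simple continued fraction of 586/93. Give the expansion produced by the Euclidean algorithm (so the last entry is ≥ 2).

[6; 3, 3, 9]

586 = 6*93 + 28
93 = 3*28 + 9
28 = 3*9 + 1
9 = 9*1 + 0  (stop)
So 586/93 = [6; 3, 3, 9].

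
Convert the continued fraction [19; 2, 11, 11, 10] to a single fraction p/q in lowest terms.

50118/2573

Using pₖ = aₖpₖ₋₁ + pₖ₋₂ and qₖ = aₖqₖ₋₁ + qₖ₋₂:
  k=0: a=19, p=19, q=1
  k=1: a=2, p=39, q=2
  k=2: a=11, p=448, q=23
  k=3: a=11, p=4967, q=255
  k=4: a=10, p=50118, q=2573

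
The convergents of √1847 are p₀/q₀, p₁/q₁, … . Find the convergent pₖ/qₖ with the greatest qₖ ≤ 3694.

√1847 = [42; 1, 41, 1, 84, …] (period length 4).
Convergents:
  p_0/q_0 = 42/1
  p_1/q_1 = 43/1
  p_2/q_2 = 1805/42
  p_3/q_3 = 1848/43
  p_4/q_4 = 157037/3654
  p_5/q_5 = 158885/3697
q_4 = 3654 ≤ 3694 < 3697 = q_5, so the answer is 157037/3654.

157037/3654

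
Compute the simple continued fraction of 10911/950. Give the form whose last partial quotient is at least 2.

[11; 2, 16, 2, 6, 2]

10911 = 11*950 + 461
950 = 2*461 + 28
461 = 16*28 + 13
28 = 2*13 + 2
13 = 6*2 + 1
2 = 2*1 + 0  (stop)
So 10911/950 = [11; 2, 16, 2, 6, 2].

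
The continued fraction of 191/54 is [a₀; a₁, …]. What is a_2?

191 = 3·54 + 29   →  a_0 = 3
54 = 1·29 + 25   →  a_1 = 1
29 = 1·25 + 4   →  a_2 = 1

1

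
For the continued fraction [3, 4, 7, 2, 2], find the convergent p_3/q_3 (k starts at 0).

201/62

Using pₖ = aₖpₖ₋₁ + pₖ₋₂, qₖ = aₖqₖ₋₁ + qₖ₋₂ (with p₋₁=1, p₋₂=0, q₋₁=0, q₋₂=1):
  k=0: a=3, p=3, q=1
  k=1: a=4, p=13, q=4
  k=2: a=7, p=94, q=29
  k=3: a=2, p=201, q=62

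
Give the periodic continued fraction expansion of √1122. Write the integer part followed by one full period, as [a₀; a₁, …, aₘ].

[33; 2, 66]

a₀ = ⌊√1122⌋ = 33.
With m₀=0, d₀=1 and mₖ₊₁ = dₖaₖ − mₖ, dₖ₊₁ = (n − mₖ₊₁²)/dₖ, aₖ₊₁ = ⌊(a₀+mₖ₊₁)/dₖ₊₁⌋:
  k=1: m=33, d=33, a=2
  k=2: m=33, d=1, a=66
d=1 and a=2a₀=66 at k=2, so the next step gives (m, d) = (33, 33) again — its k=1 value — and the period has length 2.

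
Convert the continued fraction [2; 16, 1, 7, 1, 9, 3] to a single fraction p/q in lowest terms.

Using pₖ = aₖpₖ₋₁ + pₖ₋₂ and qₖ = aₖqₖ₋₁ + qₖ₋₂:
  k=0: a=2, p=2, q=1
  k=1: a=16, p=33, q=16
  k=2: a=1, p=35, q=17
  k=3: a=7, p=278, q=135
  k=4: a=1, p=313, q=152
  k=5: a=9, p=3095, q=1503
  k=6: a=3, p=9598, q=4661

9598/4661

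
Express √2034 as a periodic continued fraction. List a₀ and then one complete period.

a₀ = ⌊√2034⌋ = 45.
With m₀=0, d₀=1 and mₖ₊₁ = dₖaₖ − mₖ, dₖ₊₁ = (n − mₖ₊₁²)/dₖ, aₖ₊₁ = ⌊(a₀+mₖ₊₁)/dₖ₊₁⌋:
  k=1: m=45, d=9, a=10
  k=2: m=45, d=1, a=90
d=1 and a=2a₀=90 at k=2, so the next step gives (m, d) = (45, 9) again — its k=1 value — and the period has length 2.

[45; 10, 90]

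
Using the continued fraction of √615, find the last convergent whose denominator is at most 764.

6175/249

√615 = [24; 1, 3, 1, 48, …] (period length 4).
Convergents:
  p_0/q_0 = 24/1
  p_1/q_1 = 25/1
  p_2/q_2 = 99/4
  p_3/q_3 = 124/5
  p_4/q_4 = 6051/244
  p_5/q_5 = 6175/249
  p_6/q_6 = 24576/991
q_5 = 249 ≤ 764 < 991 = q_6, so the answer is 6175/249.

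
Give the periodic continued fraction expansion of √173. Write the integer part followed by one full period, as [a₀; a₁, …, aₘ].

a₀ = ⌊√173⌋ = 13.
With m₀=0, d₀=1 and mₖ₊₁ = dₖaₖ − mₖ, dₖ₊₁ = (n − mₖ₊₁²)/dₖ, aₖ₊₁ = ⌊(a₀+mₖ₊₁)/dₖ₊₁⌋:
  k=1: m=13, d=4, a=6
  k=2: m=11, d=13, a=1
  k=3: m=2, d=13, a=1
  k=4: m=11, d=4, a=6
  k=5: m=13, d=1, a=26
d=1 and a=2a₀=26 at k=5, so the next step gives (m, d) = (13, 4) again — its k=1 value — and the period has length 5.

[13; 6, 1, 1, 6, 26]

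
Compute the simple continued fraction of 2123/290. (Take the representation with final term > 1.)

2123 = 7×290 + 93
290 = 3×93 + 11
93 = 8×11 + 5
11 = 2×5 + 1
5 = 5×1 + 0  (stop)
So 2123/290 = [7; 3, 8, 2, 5].

[7; 3, 8, 2, 5]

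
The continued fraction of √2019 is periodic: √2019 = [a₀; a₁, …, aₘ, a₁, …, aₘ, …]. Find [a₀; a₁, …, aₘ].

[44; 1, 13, 1, 88]

a₀ = ⌊√2019⌋ = 44.
With m₀=0, d₀=1 and mₖ₊₁ = dₖaₖ − mₖ, dₖ₊₁ = (n − mₖ₊₁²)/dₖ, aₖ₊₁ = ⌊(a₀+mₖ₊₁)/dₖ₊₁⌋:
  k=1: m=44, d=83, a=1
  k=2: m=39, d=6, a=13
  k=3: m=39, d=83, a=1
  k=4: m=44, d=1, a=88
d=1 and a=2a₀=88 at k=4, so the next step gives (m, d) = (44, 83) again — its k=1 value — and the period has length 4.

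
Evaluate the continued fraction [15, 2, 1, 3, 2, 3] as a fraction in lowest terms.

1321/86

Fold from the inside: start with 3/1.
  2 + 1/3 = 7/3
  3 + 3/7 = 24/7
  1 + 7/24 = 31/24
  2 + 24/31 = 86/31
  15 + 31/86 = 1321/86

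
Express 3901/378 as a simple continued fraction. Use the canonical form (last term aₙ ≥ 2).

[10; 3, 8, 15]

3901 = 10·378 + 121
378 = 3·121 + 15
121 = 8·15 + 1
15 = 15·1 + 0  (stop)
So 3901/378 = [10; 3, 8, 15].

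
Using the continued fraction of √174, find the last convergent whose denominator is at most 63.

√174 = [13; 5, 4, 5, 26, …] (period length 4).
Convergents:
  p_0/q_0 = 13/1
  p_1/q_1 = 66/5
  p_2/q_2 = 277/21
  p_3/q_3 = 1451/110
q_2 = 21 ≤ 63 < 110 = q_3, so the answer is 277/21.

277/21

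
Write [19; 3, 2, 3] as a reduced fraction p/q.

Fold from the inside: start with 3/1.
  2 + 1/3 = 7/3
  3 + 3/7 = 24/7
  19 + 7/24 = 463/24

463/24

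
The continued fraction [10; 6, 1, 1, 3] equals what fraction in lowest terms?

Using pₖ = aₖpₖ₋₁ + pₖ₋₂ and qₖ = aₖqₖ₋₁ + qₖ₋₂:
  k=0: a=10, p=10, q=1
  k=1: a=6, p=61, q=6
  k=2: a=1, p=71, q=7
  k=3: a=1, p=132, q=13
  k=4: a=3, p=467, q=46

467/46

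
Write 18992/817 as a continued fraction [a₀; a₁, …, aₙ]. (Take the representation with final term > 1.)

18992 = 23×817 + 201
817 = 4×201 + 13
201 = 15×13 + 6
13 = 2×6 + 1
6 = 6×1 + 0  (stop)
So 18992/817 = [23; 4, 15, 2, 6].

[23; 4, 15, 2, 6]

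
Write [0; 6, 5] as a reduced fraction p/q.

Using pₖ = aₖpₖ₋₁ + pₖ₋₂ and qₖ = aₖqₖ₋₁ + qₖ₋₂:
  k=0: a=0, p=0, q=1
  k=1: a=6, p=1, q=6
  k=2: a=5, p=5, q=31

5/31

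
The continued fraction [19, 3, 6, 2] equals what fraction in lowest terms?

792/41

Using pₖ = aₖpₖ₋₁ + pₖ₋₂ and qₖ = aₖqₖ₋₁ + qₖ₋₂:
  k=0: a=19, p=19, q=1
  k=1: a=3, p=58, q=3
  k=2: a=6, p=367, q=19
  k=3: a=2, p=792, q=41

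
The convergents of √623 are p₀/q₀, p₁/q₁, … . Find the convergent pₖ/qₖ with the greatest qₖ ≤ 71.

√623 = [24; 1, 23, 1, 48, …] (period length 4).
Convergents:
  p_0/q_0 = 24/1
  p_1/q_1 = 25/1
  p_2/q_2 = 599/24
  p_3/q_3 = 624/25
  p_4/q_4 = 30551/1224
q_3 = 25 ≤ 71 < 1224 = q_4, so the answer is 624/25.

624/25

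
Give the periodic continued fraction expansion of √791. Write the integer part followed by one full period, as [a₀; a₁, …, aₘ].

[28; 8, 56]

a₀ = ⌊√791⌋ = 28.
With m₀=0, d₀=1 and mₖ₊₁ = dₖaₖ − mₖ, dₖ₊₁ = (n − mₖ₊₁²)/dₖ, aₖ₊₁ = ⌊(a₀+mₖ₊₁)/dₖ₊₁⌋:
  k=1: m=28, d=7, a=8
  k=2: m=28, d=1, a=56
d=1 and a=2a₀=56 at k=2, so the next step gives (m, d) = (28, 7) again — its k=1 value — and the period has length 2.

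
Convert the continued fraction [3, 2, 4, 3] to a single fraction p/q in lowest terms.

Using pₖ = aₖpₖ₋₁ + pₖ₋₂ and qₖ = aₖqₖ₋₁ + qₖ₋₂:
  k=0: a=3, p=3, q=1
  k=1: a=2, p=7, q=2
  k=2: a=4, p=31, q=9
  k=3: a=3, p=100, q=29

100/29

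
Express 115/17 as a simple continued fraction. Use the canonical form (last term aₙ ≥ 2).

115 = 6·17 + 13
17 = 1·13 + 4
13 = 3·4 + 1
4 = 4·1 + 0  (stop)
So 115/17 = [6; 1, 3, 4].

[6; 1, 3, 4]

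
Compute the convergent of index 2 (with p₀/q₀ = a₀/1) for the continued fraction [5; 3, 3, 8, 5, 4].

Using pₖ = aₖpₖ₋₁ + pₖ₋₂, qₖ = aₖqₖ₋₁ + qₖ₋₂ (with p₋₁=1, p₋₂=0, q₋₁=0, q₋₂=1):
  k=0: a=5, p=5, q=1
  k=1: a=3, p=16, q=3
  k=2: a=3, p=53, q=10

53/10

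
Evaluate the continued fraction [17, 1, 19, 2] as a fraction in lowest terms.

736/41

Fold from the inside: start with 2/1.
  19 + 1/2 = 39/2
  1 + 2/39 = 41/39
  17 + 39/41 = 736/41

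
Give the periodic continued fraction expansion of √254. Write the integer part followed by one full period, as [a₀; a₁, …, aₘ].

[15; 1, 14, 1, 30]

a₀ = ⌊√254⌋ = 15.
With m₀=0, d₀=1 and mₖ₊₁ = dₖaₖ − mₖ, dₖ₊₁ = (n − mₖ₊₁²)/dₖ, aₖ₊₁ = ⌊(a₀+mₖ₊₁)/dₖ₊₁⌋:
  k=1: m=15, d=29, a=1
  k=2: m=14, d=2, a=14
  k=3: m=14, d=29, a=1
  k=4: m=15, d=1, a=30
d=1 and a=2a₀=30 at k=4, so the next step gives (m, d) = (15, 29) again — its k=1 value — and the period has length 4.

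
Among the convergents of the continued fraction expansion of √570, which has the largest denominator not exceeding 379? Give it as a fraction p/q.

8953/375

√570 = [23; 1, 6, 1, 46, …] (period length 4).
Convergents:
  p_0/q_0 = 23/1
  p_1/q_1 = 24/1
  p_2/q_2 = 167/7
  p_3/q_3 = 191/8
  p_4/q_4 = 8953/375
  p_5/q_5 = 9144/383
q_4 = 375 ≤ 379 < 383 = q_5, so the answer is 8953/375.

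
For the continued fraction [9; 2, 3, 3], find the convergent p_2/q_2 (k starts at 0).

Using pₖ = aₖpₖ₋₁ + pₖ₋₂, qₖ = aₖqₖ₋₁ + qₖ₋₂ (with p₋₁=1, p₋₂=0, q₋₁=0, q₋₂=1):
  k=0: a=9, p=9, q=1
  k=1: a=2, p=19, q=2
  k=2: a=3, p=66, q=7

66/7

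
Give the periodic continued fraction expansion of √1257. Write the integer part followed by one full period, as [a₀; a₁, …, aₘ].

[35; 2, 4, 1, 22, 1, 4, 2, 70]

a₀ = ⌊√1257⌋ = 35.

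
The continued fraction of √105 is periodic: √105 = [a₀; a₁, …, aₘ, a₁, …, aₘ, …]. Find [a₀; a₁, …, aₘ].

[10; 4, 20]

a₀ = ⌊√105⌋ = 10.
With m₀=0, d₀=1 and mₖ₊₁ = dₖaₖ − mₖ, dₖ₊₁ = (n − mₖ₊₁²)/dₖ, aₖ₊₁ = ⌊(a₀+mₖ₊₁)/dₖ₊₁⌋:
  k=1: m=10, d=5, a=4
  k=2: m=10, d=1, a=20
d=1 and a=2a₀=20 at k=2, so the next step gives (m, d) = (10, 5) again — its k=1 value — and the period has length 2.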